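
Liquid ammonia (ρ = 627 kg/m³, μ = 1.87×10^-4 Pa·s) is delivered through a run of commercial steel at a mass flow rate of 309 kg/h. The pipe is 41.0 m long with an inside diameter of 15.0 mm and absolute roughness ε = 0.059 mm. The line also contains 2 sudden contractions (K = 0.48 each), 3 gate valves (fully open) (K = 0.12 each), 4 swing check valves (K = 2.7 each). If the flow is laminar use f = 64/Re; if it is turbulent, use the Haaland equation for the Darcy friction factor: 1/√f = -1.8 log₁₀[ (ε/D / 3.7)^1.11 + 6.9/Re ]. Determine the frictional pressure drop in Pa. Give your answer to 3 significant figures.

ΔP ≈ 18100 Pa

ṁ = 309 kg/h = 309/3600 = 0.08583 kg/s.
A = πD²/4 = π(0.015)²/4 = 0.0001767 m²; mean velocity V = ṁ/(ρA) = 0.08583/(627 · 0.0001767) = 0.7747 m/s.
Reynolds number Re = ρVD/μ = 627 · 0.7747 · 0.015 / 0.000187 = 3.896e+04.
Re > 4000 → turbulent. Relative roughness ε/D = 5.9e-05/0.015 = 0.00393. Haaland: 1/√f = -1.8 log₁₀[(0.00393/3.7)^1.11 + 6.9/3.896e+04] = -1.8 log₁₀[0.000501 + 0.000177] = 5.704, so f = 0.03073.
Total minor-loss coefficient ΣK = 2·0.48 + 3·0.12 + 4·2.7 = 12.1.
ΔP = [f·L/D + ΣK]·(ρV²/2) = [0.03073·41/0.015 + 12.1]·(627·0.7747²/2) = [84.01 + 12.1]·188.1 = 1.808e+04 Pa.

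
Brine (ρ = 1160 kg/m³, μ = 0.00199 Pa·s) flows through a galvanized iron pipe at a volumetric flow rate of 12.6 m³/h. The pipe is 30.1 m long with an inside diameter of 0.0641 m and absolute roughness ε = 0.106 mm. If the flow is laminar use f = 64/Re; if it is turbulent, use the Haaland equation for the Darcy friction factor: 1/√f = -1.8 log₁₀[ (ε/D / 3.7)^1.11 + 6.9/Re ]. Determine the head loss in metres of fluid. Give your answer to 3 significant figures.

Q = 12.6 m³/h = 12.6/3600 = 0.0035 m³/s.
Cross-sectional area A = πD²/4 = π(0.0641)²/4 = 0.003227 m²; mean velocity V = Q/A = 0.0035/0.003227 = 1.085 m/s.
Reynolds number Re = ρVD/μ = 1160 · 1.085 · 0.0641 / 0.00199 = 4.053e+04.
Re > 4000 → turbulent. Relative roughness ε/D = 0.000106/0.0641 = 0.00165. Haaland: 1/√f = -1.8 log₁₀[(0.00165/3.7)^1.11 + 6.9/4.053e+04] = -1.8 log₁₀[0.000191 + 0.00017] = 6.195, so f = 0.02605.
Darcy-Weisbach: ΔP = f(L/D)(ρV²/2) = 0.02605·(30.1/0.0641)·(1160·1.085²/2) = 0.02605·469.6·682.3 = 8347 Pa.
Head loss h_f = ΔP/(ρg) = 8347/(1160·9.81) = 0.734 m.

h_f ≈ 0.734 m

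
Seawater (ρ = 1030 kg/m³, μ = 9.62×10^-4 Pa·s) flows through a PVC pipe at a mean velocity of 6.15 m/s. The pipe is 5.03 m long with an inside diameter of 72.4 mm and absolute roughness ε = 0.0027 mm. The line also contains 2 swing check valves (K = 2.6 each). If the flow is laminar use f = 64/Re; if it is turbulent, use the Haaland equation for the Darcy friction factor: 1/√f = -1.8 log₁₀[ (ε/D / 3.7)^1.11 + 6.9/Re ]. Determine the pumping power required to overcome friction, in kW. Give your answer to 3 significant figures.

Reynolds number Re = ρVD/μ = 1030 · 6.15 · 0.0724 / 0.000962 = 4.767e+05.
Re > 4000 → turbulent. Relative roughness ε/D = 2.7e-06/0.0724 = 3.73e-05. Haaland: 1/√f = -1.8 log₁₀[(3.73e-05/3.7)^1.11 + 6.9/4.767e+05] = -1.8 log₁₀[2.84e-06 + 1.45e-05] = 8.571, so f = 0.01361.
Total minor-loss coefficient ΣK = 2·2.6 = 5.2.
ΔP = [f·L/D + ΣK]·(ρV²/2) = [0.01361·5.03/0.0724 + 5.2]·(1030·6.15²/2) = [0.9458 + 5.2]·1.948e+04 = 1.197e+05 Pa.
Q = V·A = 6.15·0.004117 = 0.02532 m³/s.
Pumping power P = QΔP = 0.02532·1.197e+05 = 3031 W = 3.03 kW.

P ≈ 3.03 kW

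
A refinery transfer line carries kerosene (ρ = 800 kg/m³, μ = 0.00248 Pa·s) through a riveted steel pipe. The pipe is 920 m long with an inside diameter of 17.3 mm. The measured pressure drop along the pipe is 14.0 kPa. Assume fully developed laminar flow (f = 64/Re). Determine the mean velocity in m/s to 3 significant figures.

For laminar flow, f = 64/Re with Re = ρVD/μ, so Darcy-Weisbach reduces to ΔP = 32μLV/D². Solving for V: V = ΔP·D²/(32μL) = 1.4e+04·(0.0173)²/(32·0.00248·920) = 0.05739 m/s.
Check: Re = ρVD/μ = 800·0.05739·0.0173/0.00248 = 320.3 < 2300, so the laminar assumption holds.

V ≈ 0.0574 m/s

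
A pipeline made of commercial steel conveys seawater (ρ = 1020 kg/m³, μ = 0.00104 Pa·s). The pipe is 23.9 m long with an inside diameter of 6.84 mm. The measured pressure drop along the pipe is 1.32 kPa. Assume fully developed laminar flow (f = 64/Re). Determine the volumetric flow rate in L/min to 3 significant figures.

For laminar flow, f = 64/Re with Re = ρVD/μ, so Darcy-Weisbach reduces to ΔP = 32μLV/D². Solving for V: V = ΔP·D²/(32μL) = 1320·(0.00684)²/(32·0.00104·23.9) = 0.07764 m/s.
Check: Re = ρVD/μ = 1020·0.07764·0.00684/0.00104 = 520.9 < 2300, so the laminar assumption holds.
Q = V·A = 0.07764·(π/4·0.00684²) = 2.853e-06 m³/s = 0.171 L/min.

Q ≈ 0.171 L/min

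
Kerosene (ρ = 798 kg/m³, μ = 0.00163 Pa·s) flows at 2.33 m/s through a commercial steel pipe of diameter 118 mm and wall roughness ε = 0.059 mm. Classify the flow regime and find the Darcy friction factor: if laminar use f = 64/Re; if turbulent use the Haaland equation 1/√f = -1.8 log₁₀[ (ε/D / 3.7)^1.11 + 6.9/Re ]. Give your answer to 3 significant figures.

f ≈ 0.0194

Re = ρVD/μ = 798·2.33·0.118/0.00163 = 1.346e+05.
Re > 4000 → turbulent. ε/D = 5.9e-05/0.118 = 0.0005; Haaland: 1/√f = -1.8 log₁₀[5.07e-05 + 5.13e-05] = 7.185, so f = 0.01937.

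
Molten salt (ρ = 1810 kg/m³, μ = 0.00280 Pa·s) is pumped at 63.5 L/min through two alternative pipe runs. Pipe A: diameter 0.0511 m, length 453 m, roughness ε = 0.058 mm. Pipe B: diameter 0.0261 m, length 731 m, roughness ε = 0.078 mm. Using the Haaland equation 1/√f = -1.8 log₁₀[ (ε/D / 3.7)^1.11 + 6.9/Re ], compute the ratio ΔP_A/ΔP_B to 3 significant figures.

ΔP_A/ΔP_B ≈ 0.0211

Pipe A: V = Q/A = 0.001058/0.002051 = 0.516 m/s; Re = 1.705e+04; ε/D = 0.00114; Haaland → f = 0.02877; ΔP_A = f(L/D)(ρV²/2) = 6.148e+04 Pa.
Pipe B: V = Q/A = 0.001058/0.000535 = 1.978 m/s; Re = 3.337e+04; ε/D = 0.00299; Haaland → f = 0.02941; ΔP_B = f(L/D)(ρV²/2) = 2.916e+06 Pa.
ΔP_A/ΔP_B = 6.148e+04/2.916e+06 = 0.0211.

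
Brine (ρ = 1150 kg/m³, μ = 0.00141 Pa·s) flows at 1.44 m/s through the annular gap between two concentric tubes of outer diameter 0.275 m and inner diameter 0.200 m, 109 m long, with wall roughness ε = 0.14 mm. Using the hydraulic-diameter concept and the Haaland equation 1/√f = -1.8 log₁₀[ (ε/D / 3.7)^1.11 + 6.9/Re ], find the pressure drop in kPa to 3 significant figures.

Hydraulic diameter D_h = 4A/P = D_o - D_i = 0.275 - 0.2 = 0.075 m.
Re = ρVD_h/μ = 1150·1.44·0.075/0.00141 = 8.809e+04.
ε/D_h = 0.00014/0.075 = 0.00187; Haaland gives 1/√f = -1.8 log₁₀[0.000219+7.83e-05] = 6.349, so f = 0.02481.
ΔP = f(L/D_h)(ρV²/2) = 0.02481·109/0.075·1192 = 4.299e+04 Pa.
ΔP = 43.0 kPa.

ΔP ≈ 43.0 kPa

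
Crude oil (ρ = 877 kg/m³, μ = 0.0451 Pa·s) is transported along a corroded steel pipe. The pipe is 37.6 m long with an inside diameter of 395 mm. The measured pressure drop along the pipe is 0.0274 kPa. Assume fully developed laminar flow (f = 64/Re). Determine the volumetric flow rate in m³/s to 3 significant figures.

Q ≈ 0.00965 m³/s

For laminar flow, f = 64/Re with Re = ρVD/μ, so Darcy-Weisbach reduces to ΔP = 32μLV/D². Solving for V: V = ΔP·D²/(32μL) = 27.4·(0.395)²/(32·0.0451·37.6) = 0.07878 m/s.
Check: Re = ρVD/μ = 877·0.07878·0.395/0.0451 = 605.1 < 2300, so the laminar assumption holds.
Q = V·A = 0.07878·(π/4·0.395²) = 0.009654 m³/s = 0.00965 m³/s.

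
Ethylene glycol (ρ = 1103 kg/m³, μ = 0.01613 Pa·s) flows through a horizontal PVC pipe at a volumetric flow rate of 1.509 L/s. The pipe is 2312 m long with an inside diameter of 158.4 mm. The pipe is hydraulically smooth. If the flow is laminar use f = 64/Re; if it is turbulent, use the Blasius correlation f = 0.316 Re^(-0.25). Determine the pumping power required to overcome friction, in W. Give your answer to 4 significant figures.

P ≈ 5.496 W

Q = 1.509 L/s = 1.509/1000 = 0.001509 m³/s.
Cross-sectional area A = πD²/4 = π(0.1584)²/4 = 0.01971 m²; mean velocity V = Q/A = 0.001509/0.01971 = 0.07658 m/s.
Reynolds number Re = ρVD/μ = 1103 · 0.07658 · 0.1584 / 0.0161 = 829.4.
Re < 2300 → laminar flow, so f = 64/Re = 64/829.4 = 0.07716 (the turbulent correlation is not needed).
Darcy-Weisbach: ΔP = f(L/D)(ρV²/2) = 0.07716·(2312/0.1584)·(1103·0.07658²/2) = 0.07716·1.46e+04·3.234 = 3642 Pa.
Pumping power P = QΔP = 0.001509·3642 = 5.4959 W = 5.496 W.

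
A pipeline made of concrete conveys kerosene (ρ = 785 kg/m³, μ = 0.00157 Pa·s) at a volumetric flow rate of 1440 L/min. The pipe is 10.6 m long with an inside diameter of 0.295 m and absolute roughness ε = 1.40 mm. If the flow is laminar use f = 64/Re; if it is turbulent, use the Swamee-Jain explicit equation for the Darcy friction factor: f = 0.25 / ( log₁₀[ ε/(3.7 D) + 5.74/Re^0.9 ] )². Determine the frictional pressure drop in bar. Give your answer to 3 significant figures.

Q = 1440 L/min = 1440/60000 = 0.024 m³/s.
Cross-sectional area A = πD²/4 = π(0.295)²/4 = 0.06835 m²; mean velocity V = Q/A = 0.024/0.06835 = 0.3511 m/s.
Reynolds number Re = ρVD/μ = 785 · 0.3511 · 0.295 / 0.00157 = 5.179e+04.
Re > 4000 → turbulent. Relative roughness ε/D = 0.0014/0.295 = 0.00475. Swamee-Jain: f = 0.25/(log₁₀[0.00475/3.7 + 5.74/5.179e+04^0.9])² = 0.25/(log₁₀[0.00128 + 0.000328])² = 0.25/(-2.793)² = 0.03205.
Darcy-Weisbach: ΔP = f(L/D)(ρV²/2) = 0.03205·(10.6/0.295)·(785·0.3511²/2) = 0.03205·35.93·48.39 = 55.73 Pa.
ΔP = 55.73 Pa = 5.57×10^-4 bar.

ΔP ≈ 5.57×10^-4 bar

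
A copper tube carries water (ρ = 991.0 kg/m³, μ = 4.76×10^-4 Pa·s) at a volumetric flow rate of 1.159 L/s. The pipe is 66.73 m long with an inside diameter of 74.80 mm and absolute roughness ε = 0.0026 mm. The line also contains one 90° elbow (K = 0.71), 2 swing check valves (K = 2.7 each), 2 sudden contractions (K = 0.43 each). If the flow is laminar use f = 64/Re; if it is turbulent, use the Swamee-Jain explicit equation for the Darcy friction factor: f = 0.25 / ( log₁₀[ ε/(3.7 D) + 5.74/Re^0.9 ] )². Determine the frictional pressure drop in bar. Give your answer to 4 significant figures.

ΔP ≈ 0.009118 bar

Q = 1.159 L/s = 1.159/1000 = 0.001159 m³/s.
Cross-sectional area A = πD²/4 = π(0.0748)²/4 = 0.004394 m²; mean velocity V = Q/A = 0.001159/0.004394 = 0.2637 m/s.
Reynolds number Re = ρVD/μ = 991 · 0.2637 · 0.0748 / 0.000476 = 4.107e+04.
Re > 4000 → turbulent. Relative roughness ε/D = 2.6e-06/0.0748 = 3.48e-05. Swamee-Jain: f = 0.25/(log₁₀[3.48e-05/3.7 + 5.74/4.107e+04^0.9])² = 0.25/(log₁₀[9.39e-06 + 0.000404])² = 0.25/(-3.383)² = 0.02184.
Total minor-loss coefficient ΣK = 1·0.71 + 2·2.7 + 2·0.43 = 6.97.
ΔP = [f·L/D + ΣK]·(ρV²/2) = [0.02184·66.73/0.0748 + 6.97]·(991·0.2637²/2) = [19.48 + 6.97]·34.47 = 911.8 Pa.
ΔP = 911.8 Pa = 0.009118 bar.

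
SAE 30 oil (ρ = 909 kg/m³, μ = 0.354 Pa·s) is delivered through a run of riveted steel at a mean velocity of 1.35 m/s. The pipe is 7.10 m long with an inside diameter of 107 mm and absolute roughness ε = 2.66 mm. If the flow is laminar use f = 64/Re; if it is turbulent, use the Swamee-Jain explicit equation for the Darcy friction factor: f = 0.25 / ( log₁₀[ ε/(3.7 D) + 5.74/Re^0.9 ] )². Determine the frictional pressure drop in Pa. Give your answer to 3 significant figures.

ΔP ≈ 9480 Pa

Reynolds number Re = ρVD/μ = 909 · 1.35 · 0.107 / 0.354 = 370.9.
Re < 2300 → laminar flow, so f = 64/Re = 64/370.9 = 0.1725 (the turbulent correlation is not needed).
Darcy-Weisbach: ΔP = f(L/D)(ρV²/2) = 0.1725·(7.1/0.107)·(909·1.35²/2) = 0.1725·66.36·828.3 = 9484 Pa.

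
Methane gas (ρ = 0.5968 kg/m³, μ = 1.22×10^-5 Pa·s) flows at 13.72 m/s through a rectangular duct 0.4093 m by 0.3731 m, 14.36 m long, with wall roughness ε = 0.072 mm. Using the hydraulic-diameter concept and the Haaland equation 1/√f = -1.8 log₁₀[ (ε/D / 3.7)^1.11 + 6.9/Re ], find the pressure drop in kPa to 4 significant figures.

Hydraulic diameter D_h = 4A/P = 4·(0.4093·0.3731)/(2·(0.4093+0.3731)) = 0.6108/1.565 = 0.3904 m.
Re = ρVD_h/μ = 0.5968·13.72·0.3904/1.22e-05 = 2.62e+05.
ε/D_h = 7.2e-05/0.3904 = 0.000184; Haaland gives 1/√f = -1.8 log₁₀[1.68e-05+2.63e-05] = 7.858, so f = 0.0162.
ΔP = f(L/D_h)(ρV²/2) = 0.0162·14.36/0.3904·56.17 = 33.46 Pa.
ΔP = 0.03346 kPa.

ΔP ≈ 0.03346 kPa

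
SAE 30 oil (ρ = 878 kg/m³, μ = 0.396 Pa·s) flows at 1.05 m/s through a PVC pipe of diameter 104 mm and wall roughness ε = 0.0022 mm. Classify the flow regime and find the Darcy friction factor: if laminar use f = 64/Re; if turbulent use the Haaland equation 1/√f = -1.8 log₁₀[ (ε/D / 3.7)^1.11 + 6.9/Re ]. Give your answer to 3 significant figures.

f ≈ 0.264

Re = ρVD/μ = 878·1.05·0.104/0.396 = 242.1.
Re < 2300 → laminar, so f = 64/Re = 0.2643 (roughness is irrelevant in laminar flow).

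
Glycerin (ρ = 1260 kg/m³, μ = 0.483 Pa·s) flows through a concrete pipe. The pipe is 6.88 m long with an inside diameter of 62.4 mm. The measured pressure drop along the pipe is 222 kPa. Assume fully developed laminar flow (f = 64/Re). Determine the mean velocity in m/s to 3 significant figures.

For laminar flow, f = 64/Re with Re = ρVD/μ, so Darcy-Weisbach reduces to ΔP = 32μLV/D². Solving for V: V = ΔP·D²/(32μL) = 2.22e+05·(0.0624)²/(32·0.483·6.88) = 8.129 m/s.
Check: Re = ρVD/μ = 1260·8.129·0.0624/0.483 = 1323 < 2300, so the laminar assumption holds.

V ≈ 8.13 m/s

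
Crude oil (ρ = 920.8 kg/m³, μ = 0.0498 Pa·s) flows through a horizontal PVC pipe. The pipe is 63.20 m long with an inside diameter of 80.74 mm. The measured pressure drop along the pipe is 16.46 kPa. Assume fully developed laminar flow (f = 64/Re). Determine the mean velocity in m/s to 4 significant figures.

For laminar flow, f = 64/Re with Re = ρVD/μ, so Darcy-Weisbach reduces to ΔP = 32μLV/D². Solving for V: V = ΔP·D²/(32μL) = 1.646e+04·(0.08074)²/(32·0.0498·63.2) = 1.065 m/s.
Check: Re = ρVD/μ = 920.8·1.065·0.08074/0.0498 = 1591 < 2300, so the laminar assumption holds.

V ≈ 1.065 m/s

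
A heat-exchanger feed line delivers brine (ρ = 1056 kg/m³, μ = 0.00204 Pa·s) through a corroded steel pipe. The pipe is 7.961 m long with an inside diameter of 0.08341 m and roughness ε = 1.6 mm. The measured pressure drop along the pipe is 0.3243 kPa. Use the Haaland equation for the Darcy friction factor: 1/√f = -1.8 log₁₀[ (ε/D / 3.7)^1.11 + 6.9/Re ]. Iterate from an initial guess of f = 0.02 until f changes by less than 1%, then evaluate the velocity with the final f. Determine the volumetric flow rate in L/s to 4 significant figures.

Rearranging Darcy-Weisbach: V = √(2·ΔP·D/(f·L·ρ)). With ε/D = 0.0016/0.08341 = 0.0192, iterate starting from f = 0.02:
  f = 0.02 → V = √(2·324.3·0.08341/(0.02·7.961·1056)) = 0.5672 m/s; Re = ρVD/μ = 2.449e+04; f → 0.04952
  f = 0.04952 → V = 0.3605 m/s; Re = 1.556e+04; f → 0.05038
  f = 0.05038 → V = 0.3574 m/s; Re = 1.543e+04; f → 0.0504
Converged (Δf/f < 1%). With the final f = 0.0504: V = √(2·324.3·0.08341/(0.0504·7.961·1056)) = 0.3573 m/s.
Q = V·A = 0.3573·(π/4·0.08341²) = 0.001952 m³/s = 1.952 L/s.

Q ≈ 1.952 L/s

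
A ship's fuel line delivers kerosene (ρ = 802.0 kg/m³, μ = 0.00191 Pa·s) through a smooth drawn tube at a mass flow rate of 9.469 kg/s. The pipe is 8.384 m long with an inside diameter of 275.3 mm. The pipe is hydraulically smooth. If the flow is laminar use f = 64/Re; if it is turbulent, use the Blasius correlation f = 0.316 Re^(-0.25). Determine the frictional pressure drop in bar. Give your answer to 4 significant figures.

A = πD²/4 = π(0.2753)²/4 = 0.05953 m²; mean velocity V = ṁ/(ρA) = 9.469/(802 · 0.05953) = 0.1983 m/s.
Reynolds number Re = ρVD/μ = 802 · 0.1983 · 0.2753 / 0.00191 = 2.293e+04.
Re > 4000 → turbulent. Smooth-pipe (Blasius): f = 0.316 Re^(-0.25) = 0.316/(2.293e+04)^0.25 = 0.02568.
Darcy-Weisbach: ΔP = f(L/D)(ρV²/2) = 0.02568·(8.384/0.2753)·(802·0.1983²/2) = 0.02568·30.45·15.78 = 12.34 Pa.
ΔP = 12.34 Pa = 1.234×10^-4 bar.

ΔP ≈ 1.234×10^-4 bar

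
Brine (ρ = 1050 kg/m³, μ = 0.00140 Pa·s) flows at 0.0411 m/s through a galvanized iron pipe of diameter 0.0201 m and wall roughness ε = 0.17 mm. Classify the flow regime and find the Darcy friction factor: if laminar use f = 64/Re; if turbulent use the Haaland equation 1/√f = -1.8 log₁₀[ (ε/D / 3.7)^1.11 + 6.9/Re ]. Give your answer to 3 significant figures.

Re = ρVD/μ = 1050·0.0411·0.0201/0.0014 = 619.6.
Re < 2300 → laminar, so f = 64/Re = 0.1033 (roughness is irrelevant in laminar flow).

f ≈ 0.103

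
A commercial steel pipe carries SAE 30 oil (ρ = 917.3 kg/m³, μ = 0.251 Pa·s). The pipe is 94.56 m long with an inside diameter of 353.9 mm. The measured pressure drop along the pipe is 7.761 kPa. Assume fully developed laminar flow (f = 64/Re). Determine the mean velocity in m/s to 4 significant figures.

For laminar flow, f = 64/Re with Re = ρVD/μ, so Darcy-Weisbach reduces to ΔP = 32μLV/D². Solving for V: V = ΔP·D²/(32μL) = 7761·(0.3539)²/(32·0.251·94.56) = 1.28 m/s.
Check: Re = ρVD/μ = 917.3·1.28·0.3539/0.251 = 1655 < 2300, so the laminar assumption holds.

V ≈ 1.280 m/s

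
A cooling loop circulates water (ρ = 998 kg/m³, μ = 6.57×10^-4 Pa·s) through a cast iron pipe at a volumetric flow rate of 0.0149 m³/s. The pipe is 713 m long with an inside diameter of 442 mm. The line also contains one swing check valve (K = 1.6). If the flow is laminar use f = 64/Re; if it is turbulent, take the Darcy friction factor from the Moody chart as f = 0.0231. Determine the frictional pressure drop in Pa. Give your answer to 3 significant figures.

Cross-sectional area A = πD²/4 = π(0.442)²/4 = 0.1534 m²; mean velocity V = Q/A = 0.0149/0.1534 = 0.09711 m/s.
Reynolds number Re = ρVD/μ = 998 · 0.09711 · 0.442 / 0.000657 = 6.52e+04.
Re > 4000 → turbulent; use the Moody-chart value f = 0.0231.
Total minor-loss coefficient ΣK = 1·1.6 = 1.6.
ΔP = [f·L/D + ΣK]·(ρV²/2) = [0.0231·713/0.442 + 1.6]·(998·0.09711²/2) = [37.26 + 1.6]·4.705 = 182.9 Pa.

ΔP ≈ 183 Pa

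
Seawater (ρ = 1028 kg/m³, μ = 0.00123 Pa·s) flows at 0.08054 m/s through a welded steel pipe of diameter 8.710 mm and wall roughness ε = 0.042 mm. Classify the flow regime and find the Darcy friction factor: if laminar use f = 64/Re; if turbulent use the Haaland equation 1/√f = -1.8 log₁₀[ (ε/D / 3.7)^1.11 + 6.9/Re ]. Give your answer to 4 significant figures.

f ≈ 0.1092

Re = ρVD/μ = 1028·0.08054·0.00871/0.00123 = 586.3.
Re < 2300 → laminar, so f = 64/Re = 0.1092 (roughness is irrelevant in laminar flow).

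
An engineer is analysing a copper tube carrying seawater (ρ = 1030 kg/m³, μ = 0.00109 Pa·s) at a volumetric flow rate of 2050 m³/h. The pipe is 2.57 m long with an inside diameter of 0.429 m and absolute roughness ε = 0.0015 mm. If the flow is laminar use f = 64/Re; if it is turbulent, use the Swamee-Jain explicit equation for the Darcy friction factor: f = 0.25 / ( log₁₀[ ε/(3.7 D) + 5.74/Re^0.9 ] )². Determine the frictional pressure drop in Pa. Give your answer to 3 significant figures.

ΔP ≈ 520 Pa

Q = 2050 m³/h = 2050/3600 = 0.5694 m³/s.
Cross-sectional area A = πD²/4 = π(0.429)²/4 = 0.1445 m²; mean velocity V = Q/A = 0.5694/0.1445 = 3.94 m/s.
Reynolds number Re = ρVD/μ = 1030 · 3.94 · 0.429 / 0.00109 = 1.597e+06.
Re > 4000 → turbulent. Relative roughness ε/D = 1.5e-06/0.429 = 3.5e-06. Swamee-Jain: f = 0.25/(log₁₀[3.5e-06/3.7 + 5.74/1.597e+06^0.9])² = 0.25/(log₁₀[9.45e-07 + 1.5e-05])² = 0.25/(-4.798)² = 0.01086.
Darcy-Weisbach: ΔP = f(L/D)(ρV²/2) = 0.01086·(2.57/0.429)·(1030·3.94²/2) = 0.01086·5.991·7993 = 520.1 Pa.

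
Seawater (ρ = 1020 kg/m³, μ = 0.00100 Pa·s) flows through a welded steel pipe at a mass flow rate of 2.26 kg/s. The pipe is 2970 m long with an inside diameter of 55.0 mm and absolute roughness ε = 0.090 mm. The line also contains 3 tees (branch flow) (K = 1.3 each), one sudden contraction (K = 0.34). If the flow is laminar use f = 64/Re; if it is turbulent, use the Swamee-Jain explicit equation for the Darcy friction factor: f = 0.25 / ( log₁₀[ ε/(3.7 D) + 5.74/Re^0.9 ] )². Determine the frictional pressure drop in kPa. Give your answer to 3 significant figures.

ΔP ≈ 619 kPa

A = πD²/4 = π(0.055)²/4 = 0.002376 m²; mean velocity V = ṁ/(ρA) = 2.26/(1020 · 0.002376) = 0.9326 m/s.
Reynolds number Re = ρVD/μ = 1020 · 0.9326 · 0.055 / 0.001 = 5.232e+04.
Re > 4000 → turbulent. Relative roughness ε/D = 9e-05/0.055 = 0.00164. Swamee-Jain: f = 0.25/(log₁₀[0.00164/3.7 + 5.74/5.232e+04^0.9])² = 0.25/(log₁₀[0.000442 + 0.000325])² = 0.25/(-3.115)² = 0.02577.
Total minor-loss coefficient ΣK = 3·1.3 + 1·0.34 = 4.24.
ΔP = [f·L/D + ΣK]·(ρV²/2) = [0.02577·2970/0.055 + 4.24]·(1020·0.9326²/2) = [1391 + 4.24]·443.6 = 6.19e+05 Pa.
ΔP = 6.19e+05 Pa = 619 kPa.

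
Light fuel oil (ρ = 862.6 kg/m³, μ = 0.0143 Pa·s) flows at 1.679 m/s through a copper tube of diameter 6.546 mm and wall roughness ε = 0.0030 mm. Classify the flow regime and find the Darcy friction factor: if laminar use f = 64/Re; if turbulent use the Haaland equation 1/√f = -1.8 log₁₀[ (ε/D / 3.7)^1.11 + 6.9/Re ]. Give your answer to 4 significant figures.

Re = ρVD/μ = 862.6·1.679·0.006546/0.0143 = 663.
Re < 2300 → laminar, so f = 64/Re = 0.09653 (roughness is irrelevant in laminar flow).

f ≈ 0.09653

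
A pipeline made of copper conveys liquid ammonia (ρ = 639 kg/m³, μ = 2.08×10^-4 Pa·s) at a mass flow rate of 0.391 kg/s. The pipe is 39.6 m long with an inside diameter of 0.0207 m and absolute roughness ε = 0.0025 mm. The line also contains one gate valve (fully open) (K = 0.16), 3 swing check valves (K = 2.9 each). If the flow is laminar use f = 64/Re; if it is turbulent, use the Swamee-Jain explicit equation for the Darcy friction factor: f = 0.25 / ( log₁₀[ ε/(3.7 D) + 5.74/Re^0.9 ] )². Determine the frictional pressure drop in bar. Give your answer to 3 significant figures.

ΔP ≈ 0.459 bar

A = πD²/4 = π(0.0207)²/4 = 0.0003365 m²; mean velocity V = ṁ/(ρA) = 0.391/(639 · 0.0003365) = 1.818 m/s.
Reynolds number Re = ρVD/μ = 639 · 1.818 · 0.0207 / 0.000208 = 1.156e+05.
Re > 4000 → turbulent. Relative roughness ε/D = 2.5e-06/0.0207 = 0.000121. Swamee-Jain: f = 0.25/(log₁₀[0.000121/3.7 + 5.74/1.156e+05^0.9])² = 0.25/(log₁₀[3.26e-05 + 0.000159])² = 0.25/(-3.717)² = 0.0181.
Total minor-loss coefficient ΣK = 1·0.16 + 3·2.9 = 8.86.
ΔP = [f·L/D + ΣK]·(ρV²/2) = [0.0181·39.6/0.0207 + 8.86]·(639·1.818²/2) = [34.62 + 8.86]·1056 = 4.592e+04 Pa.
ΔP = 4.592e+04 Pa = 0.459 bar.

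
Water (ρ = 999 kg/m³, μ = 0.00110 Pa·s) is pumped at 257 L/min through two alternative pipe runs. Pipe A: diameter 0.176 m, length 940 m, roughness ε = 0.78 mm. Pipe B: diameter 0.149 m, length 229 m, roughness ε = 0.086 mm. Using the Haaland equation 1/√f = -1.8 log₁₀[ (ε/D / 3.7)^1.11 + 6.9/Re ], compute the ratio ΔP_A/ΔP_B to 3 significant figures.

ΔP_A/ΔP_B ≈ 2.39

Pipe A: V = Q/A = 0.004283/0.02433 = 0.1761 m/s; Re = 2.814e+04; ε/D = 0.00443; Haaland → f = 0.03237; ΔP_A = f(L/D)(ρV²/2) = 2677 Pa.
Pipe B: V = Q/A = 0.004283/0.01744 = 0.2457 m/s; Re = 3.324e+04; ε/D = 0.000577; Haaland → f = 0.02417; ΔP_B = f(L/D)(ρV²/2) = 1120 Pa.
ΔP_A/ΔP_B = 2677/1120 = 2.39.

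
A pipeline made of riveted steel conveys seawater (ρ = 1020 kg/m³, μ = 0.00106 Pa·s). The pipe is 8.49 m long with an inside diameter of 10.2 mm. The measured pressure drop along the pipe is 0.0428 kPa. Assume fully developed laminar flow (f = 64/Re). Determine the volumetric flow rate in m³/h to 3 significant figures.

Q ≈ 0.00455 m³/h

For laminar flow, f = 64/Re with Re = ρVD/μ, so Darcy-Weisbach reduces to ΔP = 32μLV/D². Solving for V: V = ΔP·D²/(32μL) = 42.8·(0.0102)²/(32·0.00106·8.49) = 0.01546 m/s.
Check: Re = ρVD/μ = 1020·0.01546·0.0102/0.00106 = 151.8 < 2300, so the laminar assumption holds.
Q = V·A = 0.01546·(π/4·0.0102²) = 1.263e-06 m³/s = 0.00455 m³/h.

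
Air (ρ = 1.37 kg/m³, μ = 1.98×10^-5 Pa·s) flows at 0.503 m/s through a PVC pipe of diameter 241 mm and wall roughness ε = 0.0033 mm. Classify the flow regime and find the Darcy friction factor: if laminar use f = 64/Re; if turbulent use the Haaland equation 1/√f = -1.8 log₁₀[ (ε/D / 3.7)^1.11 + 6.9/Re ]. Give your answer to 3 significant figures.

f ≈ 0.0324

Re = ρVD/μ = 1.37·0.503·0.241/1.98e-05 = 8388.
Re > 4000 → turbulent. ε/D = 3.3e-06/0.241 = 1.37e-05; Haaland: 1/√f = -1.8 log₁₀[9.35e-07 + 0.000823] = 5.552, so f = 0.03244.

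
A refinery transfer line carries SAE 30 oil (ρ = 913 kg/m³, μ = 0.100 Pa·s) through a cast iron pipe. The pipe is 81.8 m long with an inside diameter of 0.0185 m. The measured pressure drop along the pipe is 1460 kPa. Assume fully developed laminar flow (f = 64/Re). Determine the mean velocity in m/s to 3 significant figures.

V ≈ 1.91 m/s

For laminar flow, f = 64/Re with Re = ρVD/μ, so Darcy-Weisbach reduces to ΔP = 32μLV/D². Solving for V: V = ΔP·D²/(32μL) = 1.46e+06·(0.0185)²/(32·0.1·81.8) = 1.909 m/s.
Check: Re = ρVD/μ = 913·1.909·0.0185/0.1 = 322.4 < 2300, so the laminar assumption holds.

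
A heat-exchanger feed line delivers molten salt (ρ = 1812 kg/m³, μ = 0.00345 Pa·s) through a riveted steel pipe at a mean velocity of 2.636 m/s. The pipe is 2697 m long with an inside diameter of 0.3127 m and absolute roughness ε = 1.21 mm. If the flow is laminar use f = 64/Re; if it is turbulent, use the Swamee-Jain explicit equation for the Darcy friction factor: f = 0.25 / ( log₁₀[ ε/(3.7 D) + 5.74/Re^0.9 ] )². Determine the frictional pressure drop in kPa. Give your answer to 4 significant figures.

Reynolds number Re = ρVD/μ = 1812 · 2.636 · 0.3127 / 0.00345 = 4.329e+05.
Re > 4000 → turbulent. Relative roughness ε/D = 0.00121/0.3127 = 0.00387. Swamee-Jain: f = 0.25/(log₁₀[0.00387/3.7 + 5.74/4.329e+05^0.9])² = 0.25/(log₁₀[0.00105 + 4.85e-05])² = 0.25/(-2.961)² = 0.02852.
Darcy-Weisbach: ΔP = f(L/D)(ρV²/2) = 0.02852·(2697/0.3127)·(1812·2.636²/2) = 0.02852·8625·6295 = 1.548e+06 Pa.
ΔP = 1.548e+06 Pa = 1548 kPa.

ΔP ≈ 1548 kPa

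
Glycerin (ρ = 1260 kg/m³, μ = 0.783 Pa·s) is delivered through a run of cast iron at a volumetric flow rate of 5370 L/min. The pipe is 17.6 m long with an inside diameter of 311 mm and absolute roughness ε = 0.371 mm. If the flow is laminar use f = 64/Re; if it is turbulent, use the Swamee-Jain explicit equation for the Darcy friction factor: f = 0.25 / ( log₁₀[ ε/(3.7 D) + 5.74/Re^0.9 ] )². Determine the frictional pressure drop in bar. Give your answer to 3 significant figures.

ΔP ≈ 0.0537 bar

Q = 5370 L/min = 5370/60000 = 0.0895 m³/s.
Cross-sectional area A = πD²/4 = π(0.311)²/4 = 0.07596 m²; mean velocity V = Q/A = 0.0895/0.07596 = 1.178 m/s.
Reynolds number Re = ρVD/μ = 1260 · 1.178 · 0.311 / 0.783 = 589.6.
Re < 2300 → laminar flow, so f = 64/Re = 64/589.6 = 0.1085 (the turbulent correlation is not needed).
Darcy-Weisbach: ΔP = f(L/D)(ρV²/2) = 0.1085·(17.6/0.311)·(1260·1.178²/2) = 0.1085·56.59·874.5 = 5372 Pa.
ΔP = 5372 Pa = 0.0537 bar.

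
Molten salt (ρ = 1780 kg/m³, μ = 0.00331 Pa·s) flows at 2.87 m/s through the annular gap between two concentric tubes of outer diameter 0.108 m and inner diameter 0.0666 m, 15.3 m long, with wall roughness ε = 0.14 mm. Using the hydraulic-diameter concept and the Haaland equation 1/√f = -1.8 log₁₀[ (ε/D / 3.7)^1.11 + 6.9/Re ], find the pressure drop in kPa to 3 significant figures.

Hydraulic diameter D_h = 4A/P = D_o - D_i = 0.108 - 0.0666 = 0.0414 m.
Re = ρVD_h/μ = 1780·2.87·0.0414/0.00331 = 6.39e+04.
ε/D_h = 0.00014/0.0414 = 0.00338; Haaland gives 1/√f = -1.8 log₁₀[0.000423+0.000108] = 5.894, so f = 0.02878.
ΔP = f(L/D_h)(ρV²/2) = 0.02878·15.3/0.0414·7331 = 7.798e+04 Pa.
ΔP = 78.0 kPa.

ΔP ≈ 78.0 kPa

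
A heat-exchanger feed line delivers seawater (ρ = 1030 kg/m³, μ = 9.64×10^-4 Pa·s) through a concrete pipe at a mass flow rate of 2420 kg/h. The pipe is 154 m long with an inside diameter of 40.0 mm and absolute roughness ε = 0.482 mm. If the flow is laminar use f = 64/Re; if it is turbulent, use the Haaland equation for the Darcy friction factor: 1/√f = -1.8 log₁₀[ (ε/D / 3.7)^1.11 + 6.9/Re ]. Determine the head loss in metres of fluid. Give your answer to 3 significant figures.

h_f ≈ 2.26 m

ṁ = 2420 kg/h = 2420/3600 = 0.6722 kg/s.
A = πD²/4 = π(0.04)²/4 = 0.001257 m²; mean velocity V = ṁ/(ρA) = 0.6722/(1030 · 0.001257) = 0.5194 m/s.
Reynolds number Re = ρVD/μ = 1030 · 0.5194 · 0.04 / 0.000964 = 2.22e+04.
Re > 4000 → turbulent. Relative roughness ε/D = 0.000482/0.04 = 0.012. Haaland: 1/√f = -1.8 log₁₀[(0.012/3.7)^1.11 + 6.9/2.22e+04] = -1.8 log₁₀[0.00173 + 0.000311] = 4.841, so f = 0.04268.
Darcy-Weisbach: ΔP = f(L/D)(ρV²/2) = 0.04268·(154/0.04)·(1030·0.5194²/2) = 0.04268·3850·138.9 = 2.282e+04 Pa.
Head loss h_f = ΔP/(ρg) = 2.282e+04/(1030·9.81) = 2.26 m.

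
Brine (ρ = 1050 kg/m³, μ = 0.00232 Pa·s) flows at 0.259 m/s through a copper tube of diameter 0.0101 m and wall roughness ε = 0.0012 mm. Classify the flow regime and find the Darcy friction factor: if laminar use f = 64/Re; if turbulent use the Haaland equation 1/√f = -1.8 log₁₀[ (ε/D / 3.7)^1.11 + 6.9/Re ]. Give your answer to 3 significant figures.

f ≈ 0.0541

Re = ρVD/μ = 1050·0.259·0.0101/0.00232 = 1184.
Re < 2300 → laminar, so f = 64/Re = 0.05406 (roughness is irrelevant in laminar flow).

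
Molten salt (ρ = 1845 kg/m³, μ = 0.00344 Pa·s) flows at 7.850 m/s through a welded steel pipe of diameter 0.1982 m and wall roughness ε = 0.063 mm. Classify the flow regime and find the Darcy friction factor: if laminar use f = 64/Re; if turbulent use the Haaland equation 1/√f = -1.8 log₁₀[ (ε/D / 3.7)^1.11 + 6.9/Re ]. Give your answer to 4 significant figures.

f ≈ 0.01587

Re = ρVD/μ = 1845·7.85·0.1982/0.00344 = 8.345e+05.
Re > 4000 → turbulent. ε/D = 6.3e-05/0.1982 = 0.000318; Haaland: 1/√f = -1.8 log₁₀[3.07e-05 + 8.27e-06] = 7.937, so f = 0.01587.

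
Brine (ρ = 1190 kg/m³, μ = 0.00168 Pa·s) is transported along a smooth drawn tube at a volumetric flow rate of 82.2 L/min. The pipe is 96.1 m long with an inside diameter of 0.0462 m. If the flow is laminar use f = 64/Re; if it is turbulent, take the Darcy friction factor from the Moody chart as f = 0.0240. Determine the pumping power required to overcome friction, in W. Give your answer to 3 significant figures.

Q = 82.2 L/min = 82.2/60000 = 0.00137 m³/s.
Cross-sectional area A = πD²/4 = π(0.0462)²/4 = 0.001676 m²; mean velocity V = Q/A = 0.00137/0.001676 = 0.8172 m/s.
Reynolds number Re = ρVD/μ = 1190 · 0.8172 · 0.0462 / 0.00168 = 2.674e+04.
Re > 4000 → turbulent; use the Moody-chart value f = 0.0240.
Darcy-Weisbach: ΔP = f(L/D)(ρV²/2) = 0.024·(96.1/0.0462)·(1190·0.8172²/2) = 0.024·2080·397.4 = 1.984e+04 Pa.
Pumping power P = QΔP = 0.00137·1.984e+04 = 27.18 W = 27.2 W.

P ≈ 27.2 W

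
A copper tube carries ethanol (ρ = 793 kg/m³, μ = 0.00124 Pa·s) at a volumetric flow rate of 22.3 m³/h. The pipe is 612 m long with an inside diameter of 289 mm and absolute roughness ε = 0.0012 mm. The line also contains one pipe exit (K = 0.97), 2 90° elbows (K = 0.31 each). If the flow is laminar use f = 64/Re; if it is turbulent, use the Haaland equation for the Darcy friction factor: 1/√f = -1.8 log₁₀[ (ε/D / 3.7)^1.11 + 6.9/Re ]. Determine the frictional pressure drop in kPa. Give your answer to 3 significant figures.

ΔP ≈ 0.205 kPa

Q = 22.3 m³/h = 22.3/3600 = 0.006194 m³/s.
Cross-sectional area A = πD²/4 = π(0.289)²/4 = 0.0656 m²; mean velocity V = Q/A = 0.006194/0.0656 = 0.09443 m/s.
Reynolds number Re = ρVD/μ = 793 · 0.09443 · 0.289 / 0.00124 = 1.745e+04.
Re > 4000 → turbulent. Relative roughness ε/D = 1.2e-06/0.289 = 4.15e-06. Haaland: 1/√f = -1.8 log₁₀[(4.15e-06/3.7)^1.11 + 6.9/1.745e+04] = -1.8 log₁₀[2.49e-07 + 0.000395] = 6.125, so f = 0.02666.
Total minor-loss coefficient ΣK = 1·0.97 + 2·0.31 = 1.59.
ΔP = [f·L/D + ΣK]·(ρV²/2) = [0.02666·612/0.289 + 1.59]·(793·0.09443²/2) = [56.45 + 1.59]·3.536 = 205.2 Pa.
ΔP = 205.2 Pa = 0.205 kPa.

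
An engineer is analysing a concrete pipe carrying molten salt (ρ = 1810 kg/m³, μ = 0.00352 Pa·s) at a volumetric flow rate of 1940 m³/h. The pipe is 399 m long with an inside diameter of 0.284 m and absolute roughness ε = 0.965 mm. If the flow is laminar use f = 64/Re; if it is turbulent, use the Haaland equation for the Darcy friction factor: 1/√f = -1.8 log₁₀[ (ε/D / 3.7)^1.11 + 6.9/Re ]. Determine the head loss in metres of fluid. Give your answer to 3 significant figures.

h_f ≈ 141 m

Q = 1940 m³/h = 1940/3600 = 0.5389 m³/s.
Cross-sectional area A = πD²/4 = π(0.284)²/4 = 0.06335 m²; mean velocity V = Q/A = 0.5389/0.06335 = 8.507 m/s.
Reynolds number Re = ρVD/μ = 1810 · 8.507 · 0.284 / 0.00352 = 1.242e+06.
Re > 4000 → turbulent. Relative roughness ε/D = 0.000965/0.284 = 0.0034. Haaland: 1/√f = -1.8 log₁₀[(0.0034/3.7)^1.11 + 6.9/1.242e+06] = -1.8 log₁₀[0.000426 + 5.55e-06] = 6.058, so f = 0.02725.
Darcy-Weisbach: ΔP = f(L/D)(ρV²/2) = 0.02725·(399/0.284)·(1810·8.507²/2) = 0.02725·1405·6.549e+04 = 2.507e+06 Pa.
Head loss h_f = ΔP/(ρg) = 2.507e+06/(1810·9.81) = 141 m.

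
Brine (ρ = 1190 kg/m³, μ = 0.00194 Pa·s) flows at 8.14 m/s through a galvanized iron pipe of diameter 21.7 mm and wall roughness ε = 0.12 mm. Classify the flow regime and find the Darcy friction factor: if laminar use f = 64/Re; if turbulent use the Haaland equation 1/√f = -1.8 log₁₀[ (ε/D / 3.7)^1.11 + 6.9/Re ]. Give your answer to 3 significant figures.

Re = ρVD/μ = 1190·8.14·0.0217/0.00194 = 1.084e+05.
Re > 4000 → turbulent. ε/D = 0.00012/0.0217 = 0.00553; Haaland: 1/√f = -1.8 log₁₀[0.000731 + 6.37e-05] = 5.58, so f = 0.03212.

f ≈ 0.0321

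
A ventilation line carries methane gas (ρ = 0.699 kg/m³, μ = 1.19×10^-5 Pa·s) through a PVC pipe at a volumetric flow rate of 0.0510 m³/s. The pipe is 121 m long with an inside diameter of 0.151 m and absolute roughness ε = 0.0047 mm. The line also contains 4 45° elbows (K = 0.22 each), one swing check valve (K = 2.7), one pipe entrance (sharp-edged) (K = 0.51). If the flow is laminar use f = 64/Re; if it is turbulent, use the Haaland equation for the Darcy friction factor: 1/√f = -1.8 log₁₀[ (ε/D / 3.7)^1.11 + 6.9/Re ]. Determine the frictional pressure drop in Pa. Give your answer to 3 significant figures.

ΔP ≈ 66.9 Pa

Cross-sectional area A = πD²/4 = π(0.151)²/4 = 0.01791 m²; mean velocity V = Q/A = 0.051/0.01791 = 2.848 m/s.
Reynolds number Re = ρVD/μ = 0.699 · 2.848 · 0.151 / 1.19e-05 = 2.526e+04.
Re > 4000 → turbulent. Relative roughness ε/D = 4.7e-06/0.151 = 3.11e-05. Haaland: 1/√f = -1.8 log₁₀[(3.11e-05/3.7)^1.11 + 6.9/2.526e+04] = -1.8 log₁₀[2.33e-06 + 0.000273] = 6.408, so f = 0.02435.
Total minor-loss coefficient ΣK = 4·0.22 + 1·2.7 + 1·0.51 = 4.09.
ΔP = [f·L/D + ΣK]·(ρV²/2) = [0.02435·121/0.151 + 4.09]·(0.699·2.848²/2) = [19.52 + 4.09]·2.835 = 66.91 Pa.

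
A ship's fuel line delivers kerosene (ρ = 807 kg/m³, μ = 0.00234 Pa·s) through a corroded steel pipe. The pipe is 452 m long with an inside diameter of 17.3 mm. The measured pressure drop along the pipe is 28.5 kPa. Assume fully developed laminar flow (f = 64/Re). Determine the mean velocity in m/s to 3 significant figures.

V ≈ 0.252 m/s

For laminar flow, f = 64/Re with Re = ρVD/μ, so Darcy-Weisbach reduces to ΔP = 32μLV/D². Solving for V: V = ΔP·D²/(32μL) = 2.85e+04·(0.0173)²/(32·0.00234·452) = 0.252 m/s.
Check: Re = ρVD/μ = 807·0.252·0.0173/0.00234 = 1504 < 2300, so the laminar assumption holds.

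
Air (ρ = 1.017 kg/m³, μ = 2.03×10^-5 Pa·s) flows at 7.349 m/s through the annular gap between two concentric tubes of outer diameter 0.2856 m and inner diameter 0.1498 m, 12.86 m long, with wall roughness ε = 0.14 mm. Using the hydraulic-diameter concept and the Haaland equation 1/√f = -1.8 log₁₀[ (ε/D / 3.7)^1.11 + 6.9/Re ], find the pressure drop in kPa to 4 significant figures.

Hydraulic diameter D_h = 4A/P = D_o - D_i = 0.2856 - 0.1498 = 0.1358 m.
Re = ρVD_h/μ = 1.017·7.349·0.1358/2.03e-05 = 5e+04.
ε/D_h = 0.00014/0.1358 = 0.00103; Haaland gives 1/√f = -1.8 log₁₀[0.000113+0.000138] = 6.48, so f = 0.02382.
ΔP = f(L/D_h)(ρV²/2) = 0.02382·12.86/0.1358·27.46 = 61.94 Pa.
ΔP = 0.06194 kPa.

ΔP ≈ 0.06194 kPa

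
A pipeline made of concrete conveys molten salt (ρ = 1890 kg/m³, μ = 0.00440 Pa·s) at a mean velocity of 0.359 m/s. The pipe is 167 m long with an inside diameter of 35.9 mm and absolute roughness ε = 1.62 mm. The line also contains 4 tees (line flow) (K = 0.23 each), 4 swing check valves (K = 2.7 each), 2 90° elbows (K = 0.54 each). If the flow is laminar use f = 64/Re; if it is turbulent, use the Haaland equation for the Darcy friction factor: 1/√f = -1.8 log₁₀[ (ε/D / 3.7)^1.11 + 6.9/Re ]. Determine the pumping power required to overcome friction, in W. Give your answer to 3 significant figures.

P ≈ 15.6 W

Reynolds number Re = ρVD/μ = 1890 · 0.359 · 0.0359 / 0.0044 = 5536.
Re > 4000 → turbulent. Relative roughness ε/D = 0.00162/0.0359 = 0.0451. Haaland: 1/√f = -1.8 log₁₀[(0.0451/3.7)^1.11 + 6.9/5536] = -1.8 log₁₀[0.00751 + 0.00125] = 3.704, so f = 0.0729.
Total minor-loss coefficient ΣK = 4·0.23 + 4·2.7 + 2·0.54 = 12.8.
ΔP = [f·L/D + ΣK]·(ρV²/2) = [0.0729·167/0.0359 + 12.8]·(1890·0.359²/2) = [339.1 + 12.8]·121.8 = 4.286e+04 Pa.
Q = V·A = 0.359·0.001012 = 0.0003634 m³/s.
Pumping power P = QΔP = 0.0003634·4.286e+04 = 15.58 W = 15.6 W.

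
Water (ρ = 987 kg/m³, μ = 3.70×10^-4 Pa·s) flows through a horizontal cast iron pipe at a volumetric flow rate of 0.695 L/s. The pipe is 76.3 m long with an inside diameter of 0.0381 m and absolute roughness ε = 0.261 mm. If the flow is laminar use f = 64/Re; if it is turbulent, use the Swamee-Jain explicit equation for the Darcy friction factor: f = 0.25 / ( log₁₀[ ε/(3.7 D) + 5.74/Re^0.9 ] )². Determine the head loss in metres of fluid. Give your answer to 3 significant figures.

Q = 0.695 L/s = 0.695/1000 = 0.000695 m³/s.
Cross-sectional area A = πD²/4 = π(0.0381)²/4 = 0.00114 m²; mean velocity V = Q/A = 0.000695/0.00114 = 0.6096 m/s.
Reynolds number Re = ρVD/μ = 987 · 0.6096 · 0.0381 / 0.00037 = 6.196e+04.
Re > 4000 → turbulent. Relative roughness ε/D = 0.000261/0.0381 = 0.00685. Swamee-Jain: f = 0.25/(log₁₀[0.00685/3.7 + 5.74/6.196e+04^0.9])² = 0.25/(log₁₀[0.00185 + 0.000279])² = 0.25/(-2.671)² = 0.03503.
Darcy-Weisbach: ΔP = f(L/D)(ρV²/2) = 0.03503·(76.3/0.0381)·(987·0.6096²/2) = 0.03503·2003·183.4 = 1.287e+04 Pa.
Head loss h_f = ΔP/(ρg) = 1.287e+04/(987·9.81) = 1.33 m.

h_f ≈ 1.33 m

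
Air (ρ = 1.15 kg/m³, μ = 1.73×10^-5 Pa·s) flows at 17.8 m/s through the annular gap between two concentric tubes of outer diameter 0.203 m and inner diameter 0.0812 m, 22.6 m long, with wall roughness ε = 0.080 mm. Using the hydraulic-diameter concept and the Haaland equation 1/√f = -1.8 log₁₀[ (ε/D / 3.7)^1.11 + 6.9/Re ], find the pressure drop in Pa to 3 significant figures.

Hydraulic diameter D_h = 4A/P = D_o - D_i = 0.203 - 0.0812 = 0.1218 m.
Re = ρVD_h/μ = 1.15·17.8·0.1218/1.73e-05 = 1.441e+05.
ε/D_h = 8e-05/0.1218 = 0.000657; Haaland gives 1/√f = -1.8 log₁₀[6.87e-05+4.79e-05] = 7.08, so f = 0.01995.
ΔP = f(L/D_h)(ρV²/2) = 0.01995·22.6/0.1218·182.2 = 674.3 Pa.

ΔP ≈ 674 Pa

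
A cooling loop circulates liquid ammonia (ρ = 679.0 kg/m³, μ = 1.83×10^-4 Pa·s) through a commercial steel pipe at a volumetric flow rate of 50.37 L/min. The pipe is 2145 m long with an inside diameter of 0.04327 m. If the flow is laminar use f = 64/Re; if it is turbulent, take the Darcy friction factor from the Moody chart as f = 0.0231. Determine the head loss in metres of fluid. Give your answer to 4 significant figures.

Q = 50.37 L/min = 50.37/60000 = 0.0008395 m³/s.
Cross-sectional area A = πD²/4 = π(0.04327)²/4 = 0.00147 m²; mean velocity V = Q/A = 0.0008395/0.00147 = 0.5709 m/s.
Reynolds number Re = ρVD/μ = 679 · 0.5709 · 0.04327 / 0.000183 = 9.166e+04.
Re > 4000 → turbulent; use the Moody-chart value f = 0.0231.
Darcy-Weisbach: ΔP = f(L/D)(ρV²/2) = 0.0231·(2145/0.04327)·(679·0.5709²/2) = 0.0231·4.957e+04·110.7 = 1.267e+05 Pa.
Head loss h_f = ΔP/(ρg) = 1.267e+05/(679·9.81) = 19.02 m.

h_f ≈ 19.02 m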